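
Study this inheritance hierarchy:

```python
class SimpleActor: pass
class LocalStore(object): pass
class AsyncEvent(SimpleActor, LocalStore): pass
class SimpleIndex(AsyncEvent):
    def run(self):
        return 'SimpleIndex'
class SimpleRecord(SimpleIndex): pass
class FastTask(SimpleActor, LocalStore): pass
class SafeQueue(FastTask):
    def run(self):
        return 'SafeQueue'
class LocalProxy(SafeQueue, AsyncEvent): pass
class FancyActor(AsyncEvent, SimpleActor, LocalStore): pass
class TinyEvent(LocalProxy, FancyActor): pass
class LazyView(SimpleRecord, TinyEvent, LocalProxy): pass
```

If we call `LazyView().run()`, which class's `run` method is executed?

SimpleIndex

L[LazyView] = LazyView + merge(L[SimpleRecord], L[TinyEvent], L[LocalProxy], [SimpleRecord TinyEvent LocalProxy])
  take SimpleRecord:  [SimpleRecord SimpleIndex AsyncEvent SimpleActor LocalStore object] + [TinyEvent LocalProxy SafeQueue FastTask FancyActor AsyncEvent SimpleActor LocalStore object] + [LocalProxy SafeQueue FastTask AsyncEvent SimpleActor LocalStore object] + [SimpleRecord TinyEvent LocalProxy]
  take SimpleIndex:  [SimpleIndex AsyncEvent SimpleActor LocalStore object] + [TinyEvent LocalProxy SafeQueue FastTask FancyActor AsyncEvent SimpleActor LocalStore object] + [LocalProxy SafeQueue FastTask AsyncEvent SimpleActor LocalStore object] + [TinyEvent LocalProxy]
  take TinyEvent:  [AsyncEvent SimpleActor LocalStore object] + [TinyEvent LocalProxy SafeQueue FastTask FancyActor AsyncEvent SimpleActor LocalStore object] + [LocalProxy SafeQueue FastTask AsyncEvent SimpleActor LocalStore object] + [TinyEvent LocalProxy]
  take LocalProxy:  [AsyncEvent SimpleActor LocalStore object] + [LocalProxy SafeQueue FastTask FancyActor AsyncEvent SimpleActor LocalStore object] + [LocalProxy SafeQueue FastTask AsyncEvent SimpleActor LocalStore object] + [LocalProxy]
  take SafeQueue:  [AsyncEvent SimpleActor LocalStore object] + [SafeQueue FastTask FancyActor AsyncEvent SimpleActor LocalStore object] + [SafeQueue FastTask AsyncEvent SimpleActor LocalStore object]
  take FastTask:  [AsyncEvent SimpleActor LocalStore object] + [FastTask FancyActor AsyncEvent SimpleActor LocalStore object] + [FastTask AsyncEvent SimpleActor LocalStore object]
  take FancyActor:  [AsyncEvent SimpleActor LocalStore object] + [FancyActor AsyncEvent SimpleActor LocalStore object] + [AsyncEvent SimpleActor LocalStore object]
  take AsyncEvent:  [AsyncEvent SimpleActor LocalStore object] + [AsyncEvent SimpleActor LocalStore object] + [AsyncEvent SimpleActor LocalStore object]
  take SimpleActor:  [SimpleActor LocalStore object] + [SimpleActor LocalStore object] + [SimpleActor LocalStore object]
  take LocalStore:  [LocalStore object] + [LocalStore object] + [LocalStore object]
  take object:  [object] + [object] + [object]
MRO: LazyView SimpleRecord SimpleIndex TinyEvent LocalProxy SafeQueue FastTask FancyActor AsyncEvent SimpleActor LocalStore object
run is defined in: SafeQueue, SimpleIndex. First along the MRO is SimpleIndex.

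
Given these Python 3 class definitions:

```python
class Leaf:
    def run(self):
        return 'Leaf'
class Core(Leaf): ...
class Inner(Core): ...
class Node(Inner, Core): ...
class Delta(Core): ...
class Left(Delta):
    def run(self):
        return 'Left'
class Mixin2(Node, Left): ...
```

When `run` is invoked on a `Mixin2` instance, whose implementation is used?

L[Mixin2] = Mixin2 + merge(L[Node], L[Left], [Node Left])
  take Node:  [Node Inner Core Leaf object] + [Left Delta Core Leaf object] + [Node Left]
  take Inner:  [Inner Core Leaf object] + [Left Delta Core Leaf object] + [Left]
  take Left:  [Core Leaf object] + [Left Delta Core Leaf object] + [Left]
  take Delta:  [Core Leaf object] + [Delta Core Leaf object]
  take Core:  [Core Leaf object] + [Core Leaf object]
  take Leaf:  [Leaf object] + [Leaf object]
  take object:  [object] + [object]
MRO: Mixin2 Node Inner Left Delta Core Leaf object
run is defined in: Leaf, Left. First along the MRO is Left.

Left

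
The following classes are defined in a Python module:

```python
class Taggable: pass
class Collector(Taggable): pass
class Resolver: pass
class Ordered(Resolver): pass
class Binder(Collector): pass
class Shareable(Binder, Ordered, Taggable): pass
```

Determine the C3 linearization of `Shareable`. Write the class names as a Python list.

L[Shareable] = Shareable + merge(L[Binder], L[Ordered], L[Taggable], [Binder Ordered Taggable])
  take Binder:  [Binder Collector Taggable object] + [Ordered Resolver object] + [Taggable object] + [Binder Ordered Taggable]
  take Collector:  [Collector Taggable object] + [Ordered Resolver object] + [Taggable object] + [Ordered Taggable]
  take Ordered:  [Taggable object] + [Ordered Resolver object] + [Taggable object] + [Ordered Taggable]
  take Taggable:  [Taggable object] + [Resolver object] + [Taggable object] + [Taggable]
  take Resolver:  [object] + [Resolver object] + [object]
  take object:  [object] + [object] + [object]

[Shareable, Binder, Collector, Ordered, Taggable, Resolver, object]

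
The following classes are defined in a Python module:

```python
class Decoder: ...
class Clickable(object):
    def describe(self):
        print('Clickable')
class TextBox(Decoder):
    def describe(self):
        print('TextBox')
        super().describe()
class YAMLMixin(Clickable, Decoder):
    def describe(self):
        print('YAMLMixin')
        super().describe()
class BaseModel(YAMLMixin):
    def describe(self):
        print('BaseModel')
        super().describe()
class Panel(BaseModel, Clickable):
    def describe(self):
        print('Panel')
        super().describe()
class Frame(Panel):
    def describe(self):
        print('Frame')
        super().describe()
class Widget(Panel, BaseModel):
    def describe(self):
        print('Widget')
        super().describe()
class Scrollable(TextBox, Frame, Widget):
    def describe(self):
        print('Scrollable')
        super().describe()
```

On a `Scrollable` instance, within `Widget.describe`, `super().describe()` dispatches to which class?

Panel

L[Scrollable] = Scrollable + merge(L[TextBox], L[Frame], L[Widget], [TextBox Frame Widget])
  take TextBox:  [TextBox Decoder object] + [Frame Panel BaseModel YAMLMixin Clickable Decoder object] + [Widget Panel BaseModel YAMLMixin Clickable Decoder object] + [TextBox Frame Widget]
  take Frame:  [Decoder object] + [Frame Panel BaseModel YAMLMixin Clickable Decoder object] + [Widget Panel BaseModel YAMLMixin Clickable Decoder object] + [Frame Widget]
  take Widget:  [Decoder object] + [Panel BaseModel YAMLMixin Clickable Decoder object] + [Widget Panel BaseModel YAMLMixin Clickable Decoder object] + [Widget]
  take Panel:  [Decoder object] + [Panel BaseModel YAMLMixin Clickable Decoder object] + [Panel BaseModel YAMLMixin Clickable Decoder object]
  take BaseModel:  [Decoder object] + [BaseModel YAMLMixin Clickable Decoder object] + [BaseModel YAMLMixin Clickable Decoder object]
  take YAMLMixin:  [Decoder object] + [YAMLMixin Clickable Decoder object] + [YAMLMixin Clickable Decoder object]
  take Clickable:  [Decoder object] + [Clickable Decoder object] + [Clickable Decoder object]
  take Decoder:  [Decoder object] + [Decoder object] + [Decoder object]
  take object:  [object] + [object] + [object]
MRO: Scrollable TextBox Frame Widget Panel BaseModel YAMLMixin Clickable Decoder object
super() in Widget.describe on a Scrollable instance goes to the class after Widget in Scrollable's MRO: Panel.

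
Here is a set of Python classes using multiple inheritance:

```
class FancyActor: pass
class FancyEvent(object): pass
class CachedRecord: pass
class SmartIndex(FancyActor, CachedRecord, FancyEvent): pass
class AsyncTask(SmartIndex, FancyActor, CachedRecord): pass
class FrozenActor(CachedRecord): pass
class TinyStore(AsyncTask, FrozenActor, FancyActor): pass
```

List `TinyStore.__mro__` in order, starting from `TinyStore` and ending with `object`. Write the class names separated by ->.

L[TinyStore] = TinyStore + merge(L[AsyncTask], L[FrozenActor], L[FancyActor], [AsyncTask FrozenActor FancyActor])
  take AsyncTask:  [AsyncTask SmartIndex FancyActor CachedRecord FancyEvent object] + [FrozenActor CachedRecord object] + [FancyActor object] + [AsyncTask FrozenActor FancyActor]
  take SmartIndex:  [SmartIndex FancyActor CachedRecord FancyEvent object] + [FrozenActor CachedRecord object] + [FancyActor object] + [FrozenActor FancyActor]
  take FrozenActor:  [FancyActor CachedRecord FancyEvent object] + [FrozenActor CachedRecord object] + [FancyActor object] + [FrozenActor FancyActor]
  take FancyActor:  [FancyActor CachedRecord FancyEvent object] + [CachedRecord object] + [FancyActor object] + [FancyActor]
  take CachedRecord:  [CachedRecord FancyEvent object] + [CachedRecord object] + [object]
  take FancyEvent:  [FancyEvent object] + [object] + [object]
  take object:  [object] + [object] + [object]

TinyStore -> AsyncTask -> SmartIndex -> FrozenActor -> FancyActor -> CachedRecord -> FancyEvent -> object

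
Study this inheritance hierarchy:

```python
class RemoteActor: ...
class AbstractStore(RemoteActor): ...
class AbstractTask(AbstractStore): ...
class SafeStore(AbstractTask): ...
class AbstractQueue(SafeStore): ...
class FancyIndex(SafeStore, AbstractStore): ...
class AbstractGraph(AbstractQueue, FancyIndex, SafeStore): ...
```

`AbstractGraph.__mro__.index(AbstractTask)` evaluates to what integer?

4

L[AbstractGraph] = AbstractGraph + merge(L[AbstractQueue], L[FancyIndex], L[SafeStore], [AbstractQueue FancyIndex SafeStore])
  take AbstractQueue:  [AbstractQueue SafeStore AbstractTask AbstractStore RemoteActor object] + [FancyIndex SafeStore AbstractTask AbstractStore RemoteActor object] + [SafeStore AbstractTask AbstractStore RemoteActor object] + [AbstractQueue FancyIndex SafeStore]
  take FancyIndex:  [SafeStore AbstractTask AbstractStore RemoteActor object] + [FancyIndex SafeStore AbstractTask AbstractStore RemoteActor object] + [SafeStore AbstractTask AbstractStore RemoteActor object] + [FancyIndex SafeStore]
  take SafeStore:  [SafeStore AbstractTask AbstractStore RemoteActor object] + [SafeStore AbstractTask AbstractStore RemoteActor object] + [SafeStore AbstractTask AbstractStore RemoteActor object] + [SafeStore]
  take AbstractTask:  [AbstractTask AbstractStore RemoteActor object] + [AbstractTask AbstractStore RemoteActor object] + [AbstractTask AbstractStore RemoteActor object]
  take AbstractStore:  [AbstractStore RemoteActor object] + [AbstractStore RemoteActor object] + [AbstractStore RemoteActor object]
  take RemoteActor:  [RemoteActor object] + [RemoteActor object] + [RemoteActor object]
  take object:  [object] + [object] + [object]
MRO: AbstractGraph AbstractQueue FancyIndex SafeStore AbstractTask AbstractStore RemoteActor object
AbstractTask sits at index 4.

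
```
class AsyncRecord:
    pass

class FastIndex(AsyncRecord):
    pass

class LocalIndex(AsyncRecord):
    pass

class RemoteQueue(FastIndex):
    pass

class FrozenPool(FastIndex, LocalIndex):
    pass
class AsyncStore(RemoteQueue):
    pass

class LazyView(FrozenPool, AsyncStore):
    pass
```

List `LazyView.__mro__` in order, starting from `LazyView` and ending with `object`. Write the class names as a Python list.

[LazyView, FrozenPool, AsyncStore, RemoteQueue, FastIndex, LocalIndex, AsyncRecord, object]

L[LazyView] = LazyView + merge(L[FrozenPool], L[AsyncStore], [FrozenPool AsyncStore])
  take FrozenPool:  [FrozenPool FastIndex LocalIndex AsyncRecord object] + [AsyncStore RemoteQueue FastIndex AsyncRecord object] + [FrozenPool AsyncStore]
  take AsyncStore:  [FastIndex LocalIndex AsyncRecord object] + [AsyncStore RemoteQueue FastIndex AsyncRecord object] + [AsyncStore]
  take RemoteQueue:  [FastIndex LocalIndex AsyncRecord object] + [RemoteQueue FastIndex AsyncRecord object]
  take FastIndex:  [FastIndex LocalIndex AsyncRecord object] + [FastIndex AsyncRecord object]
  take LocalIndex:  [LocalIndex AsyncRecord object] + [AsyncRecord object]
  take AsyncRecord:  [AsyncRecord object] + [AsyncRecord object]
  take object:  [object] + [object]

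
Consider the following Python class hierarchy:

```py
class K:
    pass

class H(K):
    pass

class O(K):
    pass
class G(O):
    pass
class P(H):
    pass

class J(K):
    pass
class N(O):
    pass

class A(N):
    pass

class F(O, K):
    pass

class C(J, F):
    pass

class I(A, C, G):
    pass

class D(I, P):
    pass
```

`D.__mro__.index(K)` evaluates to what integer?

L[D] = D + merge(L[I], L[P], [I P])
  take I:  [I A N C J F G O K object] + [P H K object] + [I P]
  take A:  [A N C J F G O K object] + [P H K object] + [P]
  take N:  [N C J F G O K object] + [P H K object] + [P]
  take C:  [C J F G O K object] + [P H K object] + [P]
  take J:  [J F G O K object] + [P H K object] + [P]
  take F:  [F G O K object] + [P H K object] + [P]
  take G:  [G O K object] + [P H K object] + [P]
  take O:  [O K object] + [P H K object] + [P]
  take P:  [K object] + [P H K object] + [P]
  take H:  [K object] + [H K object]
  take K:  [K object] + [K object]
  take object:  [object] + [object]
MRO: D I A N C J F G O P H K object
K sits at index 11.

11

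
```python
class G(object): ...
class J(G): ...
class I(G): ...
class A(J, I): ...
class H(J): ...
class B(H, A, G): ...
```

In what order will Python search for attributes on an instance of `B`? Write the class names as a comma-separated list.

L[B] = B + merge(L[H], L[A], L[G], [H A G])
  take H:  [H J G object] + [A J I G object] + [G object] + [H A G]
  take A:  [J G object] + [A J I G object] + [G object] + [A G]
  take J:  [J G object] + [J I G object] + [G object] + [G]
  take I:  [G object] + [I G object] + [G object] + [G]
  take G:  [G object] + [G object] + [G object] + [G]
  take object:  [object] + [object] + [object]

B, H, A, J, I, G, object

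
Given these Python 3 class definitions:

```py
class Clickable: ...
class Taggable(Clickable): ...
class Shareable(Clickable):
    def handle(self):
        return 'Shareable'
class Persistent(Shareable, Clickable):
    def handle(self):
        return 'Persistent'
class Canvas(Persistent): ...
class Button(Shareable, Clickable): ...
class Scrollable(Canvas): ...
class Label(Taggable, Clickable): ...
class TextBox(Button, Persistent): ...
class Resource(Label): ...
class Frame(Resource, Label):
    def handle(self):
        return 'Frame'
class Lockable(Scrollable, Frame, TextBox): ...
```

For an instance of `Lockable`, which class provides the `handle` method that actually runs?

Frame

L[Lockable] = Lockable + merge(L[Scrollable], L[Frame], L[TextBox], [Scrollable Frame TextBox])
  take Scrollable:  [Scrollable Canvas Persistent Shareable Clickable object] + [Frame Resource Label Taggable Clickable object] + [TextBox Button Persistent Shareable Clickable object] + [Scrollable Frame TextBox]
  take Canvas:  [Canvas Persistent Shareable Clickable object] + [Frame Resource Label Taggable Clickable object] + [TextBox Button Persistent Shareable Clickable object] + [Frame TextBox]
  take Frame:  [Persistent Shareable Clickable object] + [Frame Resource Label Taggable Clickable object] + [TextBox Button Persistent Shareable Clickable object] + [Frame TextBox]
  take Resource:  [Persistent Shareable Clickable object] + [Resource Label Taggable Clickable object] + [TextBox Button Persistent Shareable Clickable object] + [TextBox]
  take Label:  [Persistent Shareable Clickable object] + [Label Taggable Clickable object] + [TextBox Button Persistent Shareable Clickable object] + [TextBox]
  take Taggable:  [Persistent Shareable Clickable object] + [Taggable Clickable object] + [TextBox Button Persistent Shareable Clickable object] + [TextBox]
  take TextBox:  [Persistent Shareable Clickable object] + [Clickable object] + [TextBox Button Persistent Shareable Clickable object] + [TextBox]
  take Button:  [Persistent Shareable Clickable object] + [Clickable object] + [Button Persistent Shareable Clickable object]
  take Persistent:  [Persistent Shareable Clickable object] + [Clickable object] + [Persistent Shareable Clickable object]
  take Shareable:  [Shareable Clickable object] + [Clickable object] + [Shareable Clickable object]
  take Clickable:  [Clickable object] + [Clickable object] + [Clickable object]
  take object:  [object] + [object] + [object]
MRO: Lockable Scrollable Canvas Frame Resource Label Taggable TextBox Button Persistent Shareable Clickable object
handle is defined in: Frame, Persistent, Shareable. First along the MRO is Frame.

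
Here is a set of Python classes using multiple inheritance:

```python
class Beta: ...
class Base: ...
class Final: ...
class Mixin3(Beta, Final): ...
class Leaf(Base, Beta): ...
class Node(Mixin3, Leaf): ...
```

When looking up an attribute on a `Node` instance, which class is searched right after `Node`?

Mixin3

L[Node] = Node + merge(L[Mixin3], L[Leaf], [Mixin3 Leaf])
  take Mixin3:  [Mixin3 Beta Final object] + [Leaf Base Beta object] + [Mixin3 Leaf]
  take Leaf:  [Beta Final object] + [Leaf Base Beta object] + [Leaf]
  take Base:  [Beta Final object] + [Base Beta object]
  take Beta:  [Beta Final object] + [Beta object]
  take Final:  [Final object] + [object]
  take object:  [object] + [object]
MRO: Node Mixin3 Leaf Base Beta Final object
Node is at position 0; next is Mixin3.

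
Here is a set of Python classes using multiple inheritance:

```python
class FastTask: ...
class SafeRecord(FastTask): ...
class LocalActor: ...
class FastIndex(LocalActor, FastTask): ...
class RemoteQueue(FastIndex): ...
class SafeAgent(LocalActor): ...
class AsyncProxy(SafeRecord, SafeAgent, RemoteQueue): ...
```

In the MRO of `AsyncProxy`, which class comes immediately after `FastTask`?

object

L[AsyncProxy] = AsyncProxy + merge(L[SafeRecord], L[SafeAgent], L[RemoteQueue], [SafeRecord SafeAgent RemoteQueue])
  take SafeRecord:  [SafeRecord FastTask object] + [SafeAgent LocalActor object] + [RemoteQueue FastIndex LocalActor FastTask object] + [SafeRecord SafeAgent RemoteQueue]
  take SafeAgent:  [FastTask object] + [SafeAgent LocalActor object] + [RemoteQueue FastIndex LocalActor FastTask object] + [SafeAgent RemoteQueue]
  take RemoteQueue:  [FastTask object] + [LocalActor object] + [RemoteQueue FastIndex LocalActor FastTask object] + [RemoteQueue]
  take FastIndex:  [FastTask object] + [LocalActor object] + [FastIndex LocalActor FastTask object]
  take LocalActor:  [FastTask object] + [LocalActor object] + [LocalActor FastTask object]
  take FastTask:  [FastTask object] + [object] + [FastTask object]
  take object:  [object] + [object] + [object]
MRO: AsyncProxy SafeRecord SafeAgent RemoteQueue FastIndex LocalActor FastTask object
FastTask is at position 6; next is object.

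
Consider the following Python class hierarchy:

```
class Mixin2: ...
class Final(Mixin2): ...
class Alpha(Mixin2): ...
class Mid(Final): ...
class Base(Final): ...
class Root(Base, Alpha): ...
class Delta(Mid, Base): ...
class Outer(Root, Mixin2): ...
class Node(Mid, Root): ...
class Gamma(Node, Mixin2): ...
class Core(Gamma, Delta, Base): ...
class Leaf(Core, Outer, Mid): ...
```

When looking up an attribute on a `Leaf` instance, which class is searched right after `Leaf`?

L[Leaf] = Leaf + merge(L[Core], L[Outer], L[Mid], [Core Outer Mid])
  take Core:  [Core Gamma Node Delta Mid Root Base Final Alpha Mixin2 object] + [Outer Root Base Final Alpha Mixin2 object] + [Mid Final Mixin2 object] + [Core Outer Mid]
  take Gamma:  [Gamma Node Delta Mid Root Base Final Alpha Mixin2 object] + [Outer Root Base Final Alpha Mixin2 object] + [Mid Final Mixin2 object] + [Outer Mid]
  take Node:  [Node Delta Mid Root Base Final Alpha Mixin2 object] + [Outer Root Base Final Alpha Mixin2 object] + [Mid Final Mixin2 object] + [Outer Mid]
  take Delta:  [Delta Mid Root Base Final Alpha Mixin2 object] + [Outer Root Base Final Alpha Mixin2 object] + [Mid Final Mixin2 object] + [Outer Mid]
  take Outer:  [Mid Root Base Final Alpha Mixin2 object] + [Outer Root Base Final Alpha Mixin2 object] + [Mid Final Mixin2 object] + [Outer Mid]
  take Mid:  [Mid Root Base Final Alpha Mixin2 object] + [Root Base Final Alpha Mixin2 object] + [Mid Final Mixin2 object] + [Mid]
  take Root:  [Root Base Final Alpha Mixin2 object] + [Root Base Final Alpha Mixin2 object] + [Final Mixin2 object]
  take Base:  [Base Final Alpha Mixin2 object] + [Base Final Alpha Mixin2 object] + [Final Mixin2 object]
  take Final:  [Final Alpha Mixin2 object] + [Final Alpha Mixin2 object] + [Final Mixin2 object]
  take Alpha:  [Alpha Mixin2 object] + [Alpha Mixin2 object] + [Mixin2 object]
  take Mixin2:  [Mixin2 object] + [Mixin2 object] + [Mixin2 object]
  take object:  [object] + [object] + [object]
MRO: Leaf Core Gamma Node Delta Outer Mid Root Base Final Alpha Mixin2 object
Leaf is at position 0; next is Core.

Core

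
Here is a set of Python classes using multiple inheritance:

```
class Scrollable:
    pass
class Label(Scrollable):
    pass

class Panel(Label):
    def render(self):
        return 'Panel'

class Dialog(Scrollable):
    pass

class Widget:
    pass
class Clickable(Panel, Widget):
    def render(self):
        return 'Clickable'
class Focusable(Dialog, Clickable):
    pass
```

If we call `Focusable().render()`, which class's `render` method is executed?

L[Focusable] = Focusable + merge(L[Dialog], L[Clickable], [Dialog Clickable])
  take Dialog:  [Dialog Scrollable object] + [Clickable Panel Label Scrollable Widget object] + [Dialog Clickable]
  take Clickable:  [Scrollable object] + [Clickable Panel Label Scrollable Widget object] + [Clickable]
  take Panel:  [Scrollable object] + [Panel Label Scrollable Widget object]
  take Label:  [Scrollable object] + [Label Scrollable Widget object]
  take Scrollable:  [Scrollable object] + [Scrollable Widget object]
  take Widget:  [object] + [Widget object]
  take object:  [object] + [object]
MRO: Focusable Dialog Clickable Panel Label Scrollable Widget object
render is defined in: Clickable, Panel. First along the MRO is Clickable.

Clickable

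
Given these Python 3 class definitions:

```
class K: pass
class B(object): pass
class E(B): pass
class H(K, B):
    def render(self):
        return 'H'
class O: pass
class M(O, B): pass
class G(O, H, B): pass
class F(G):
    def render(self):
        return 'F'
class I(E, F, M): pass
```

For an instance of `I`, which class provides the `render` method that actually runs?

F

L[I] = I + merge(L[E], L[F], L[M], [E F M])
  take E:  [E B object] + [F G O H K B object] + [M O B object] + [E F M]
  take F:  [B object] + [F G O H K B object] + [M O B object] + [F M]
  take G:  [B object] + [G O H K B object] + [M O B object] + [M]
  take M:  [B object] + [O H K B object] + [M O B object] + [M]
  take O:  [B object] + [O H K B object] + [O B object]
  take H:  [B object] + [H K B object] + [B object]
  take K:  [B object] + [K B object] + [B object]
  take B:  [B object] + [B object] + [B object]
  take object:  [object] + [object] + [object]
MRO: I E F G M O H K B object
render is defined in: F, H. First along the MRO is F.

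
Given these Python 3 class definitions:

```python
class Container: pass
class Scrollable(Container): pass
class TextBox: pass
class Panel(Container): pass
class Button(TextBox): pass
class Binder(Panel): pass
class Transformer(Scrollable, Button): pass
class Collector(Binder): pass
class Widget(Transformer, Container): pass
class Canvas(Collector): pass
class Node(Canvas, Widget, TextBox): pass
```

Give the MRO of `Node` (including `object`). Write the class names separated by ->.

Node -> Canvas -> Collector -> Binder -> Panel -> Widget -> Transformer -> Scrollable -> Container -> Button -> TextBox -> object

L[Node] = Node + merge(L[Canvas], L[Widget], L[TextBox], [Canvas Widget TextBox])
  take Canvas:  [Canvas Collector Binder Panel Container object] + [Widget Transformer Scrollable Container Button TextBox object] + [TextBox object] + [Canvas Widget TextBox]
  take Collector:  [Collector Binder Panel Container object] + [Widget Transformer Scrollable Container Button TextBox object] + [TextBox object] + [Widget TextBox]
  take Binder:  [Binder Panel Container object] + [Widget Transformer Scrollable Container Button TextBox object] + [TextBox object] + [Widget TextBox]
  take Panel:  [Panel Container object] + [Widget Transformer Scrollable Container Button TextBox object] + [TextBox object] + [Widget TextBox]
  take Widget:  [Container object] + [Widget Transformer Scrollable Container Button TextBox object] + [TextBox object] + [Widget TextBox]
  take Transformer:  [Container object] + [Transformer Scrollable Container Button TextBox object] + [TextBox object] + [TextBox]
  take Scrollable:  [Container object] + [Scrollable Container Button TextBox object] + [TextBox object] + [TextBox]
  take Container:  [Container object] + [Container Button TextBox object] + [TextBox object] + [TextBox]
  take Button:  [object] + [Button TextBox object] + [TextBox object] + [TextBox]
  take TextBox:  [object] + [TextBox object] + [TextBox object] + [TextBox]
  take object:  [object] + [object] + [object]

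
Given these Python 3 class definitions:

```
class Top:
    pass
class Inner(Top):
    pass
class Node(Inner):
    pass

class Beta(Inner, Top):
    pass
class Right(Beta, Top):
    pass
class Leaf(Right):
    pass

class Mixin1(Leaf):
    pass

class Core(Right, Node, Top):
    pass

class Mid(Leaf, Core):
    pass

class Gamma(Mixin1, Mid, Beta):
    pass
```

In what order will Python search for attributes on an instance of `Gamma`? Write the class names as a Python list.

L[Gamma] = Gamma + merge(L[Mixin1], L[Mid], L[Beta], [Mixin1 Mid Beta])
  take Mixin1:  [Mixin1 Leaf Right Beta Inner Top object] + [Mid Leaf Core Right Beta Node Inner Top object] + [Beta Inner Top object] + [Mixin1 Mid Beta]
  take Mid:  [Leaf Right Beta Inner Top object] + [Mid Leaf Core Right Beta Node Inner Top object] + [Beta Inner Top object] + [Mid Beta]
  take Leaf:  [Leaf Right Beta Inner Top object] + [Leaf Core Right Beta Node Inner Top object] + [Beta Inner Top object] + [Beta]
  take Core:  [Right Beta Inner Top object] + [Core Right Beta Node Inner Top object] + [Beta Inner Top object] + [Beta]
  take Right:  [Right Beta Inner Top object] + [Right Beta Node Inner Top object] + [Beta Inner Top object] + [Beta]
  take Beta:  [Beta Inner Top object] + [Beta Node Inner Top object] + [Beta Inner Top object] + [Beta]
  take Node:  [Inner Top object] + [Node Inner Top object] + [Inner Top object]
  take Inner:  [Inner Top object] + [Inner Top object] + [Inner Top object]
  take Top:  [Top object] + [Top object] + [Top object]
  take object:  [object] + [object] + [object]

[Gamma, Mixin1, Mid, Leaf, Core, Right, Beta, Node, Inner, Top, object]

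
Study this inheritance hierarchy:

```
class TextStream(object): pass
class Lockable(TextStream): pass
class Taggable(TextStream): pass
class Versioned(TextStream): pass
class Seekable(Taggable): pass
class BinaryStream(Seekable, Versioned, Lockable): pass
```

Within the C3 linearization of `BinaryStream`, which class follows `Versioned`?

L[BinaryStream] = BinaryStream + merge(L[Seekable], L[Versioned], L[Lockable], [Seekable Versioned Lockable])
  take Seekable:  [Seekable Taggable TextStream object] + [Versioned TextStream object] + [Lockable TextStream object] + [Seekable Versioned Lockable]
  take Taggable:  [Taggable TextStream object] + [Versioned TextStream object] + [Lockable TextStream object] + [Versioned Lockable]
  take Versioned:  [TextStream object] + [Versioned TextStream object] + [Lockable TextStream object] + [Versioned Lockable]
  take Lockable:  [TextStream object] + [TextStream object] + [Lockable TextStream object] + [Lockable]
  take TextStream:  [TextStream object] + [TextStream object] + [TextStream object]
  take object:  [object] + [object] + [object]
MRO: BinaryStream Seekable Taggable Versioned Lockable TextStream object
Versioned is at position 3; next is Lockable.

Lockable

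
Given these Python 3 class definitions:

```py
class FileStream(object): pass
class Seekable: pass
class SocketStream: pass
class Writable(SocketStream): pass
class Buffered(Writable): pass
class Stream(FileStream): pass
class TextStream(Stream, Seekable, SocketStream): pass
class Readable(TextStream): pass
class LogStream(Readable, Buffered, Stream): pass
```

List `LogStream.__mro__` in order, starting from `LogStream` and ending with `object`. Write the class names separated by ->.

L[LogStream] = LogStream + merge(L[Readable], L[Buffered], L[Stream], [Readable Buffered Stream])
  take Readable:  [Readable TextStream Stream FileStream Seekable SocketStream object] + [Buffered Writable SocketStream object] + [Stream FileStream object] + [Readable Buffered Stream]
  take TextStream:  [TextStream Stream FileStream Seekable SocketStream object] + [Buffered Writable SocketStream object] + [Stream FileStream object] + [Buffered Stream]
  take Buffered:  [Stream FileStream Seekable SocketStream object] + [Buffered Writable SocketStream object] + [Stream FileStream object] + [Buffered Stream]
  take Stream:  [Stream FileStream Seekable SocketStream object] + [Writable SocketStream object] + [Stream FileStream object] + [Stream]
  take FileStream:  [FileStream Seekable SocketStream object] + [Writable SocketStream object] + [FileStream object]
  take Seekable:  [Seekable SocketStream object] + [Writable SocketStream object] + [object]
  take Writable:  [SocketStream object] + [Writable SocketStream object] + [object]
  take SocketStream:  [SocketStream object] + [SocketStream object] + [object]
  take object:  [object] + [object] + [object]

LogStream -> Readable -> TextStream -> Buffered -> Stream -> FileStream -> Seekable -> Writable -> SocketStream -> object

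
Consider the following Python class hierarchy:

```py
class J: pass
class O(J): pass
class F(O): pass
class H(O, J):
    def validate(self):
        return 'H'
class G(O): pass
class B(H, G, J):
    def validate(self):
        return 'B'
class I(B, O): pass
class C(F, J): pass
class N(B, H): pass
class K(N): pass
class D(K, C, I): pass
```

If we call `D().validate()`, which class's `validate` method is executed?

B

L[D] = D + merge(L[K], L[C], L[I], [K C I])
  take K:  [K N B H G O J object] + [C F O J object] + [I B H G O J object] + [K C I]
  take N:  [N B H G O J object] + [C F O J object] + [I B H G O J object] + [C I]
  take C:  [B H G O J object] + [C F O J object] + [I B H G O J object] + [C I]
  take F:  [B H G O J object] + [F O J object] + [I B H G O J object] + [I]
  take I:  [B H G O J object] + [O J object] + [I B H G O J object] + [I]
  take B:  [B H G O J object] + [O J object] + [B H G O J object]
  take H:  [H G O J object] + [O J object] + [H G O J object]
  take G:  [G O J object] + [O J object] + [G O J object]
  take O:  [O J object] + [O J object] + [O J object]
  take J:  [J object] + [J object] + [J object]
  take object:  [object] + [object] + [object]
MRO: D K N C F I B H G O J object
validate is defined in: B, H. First along the MRO is B.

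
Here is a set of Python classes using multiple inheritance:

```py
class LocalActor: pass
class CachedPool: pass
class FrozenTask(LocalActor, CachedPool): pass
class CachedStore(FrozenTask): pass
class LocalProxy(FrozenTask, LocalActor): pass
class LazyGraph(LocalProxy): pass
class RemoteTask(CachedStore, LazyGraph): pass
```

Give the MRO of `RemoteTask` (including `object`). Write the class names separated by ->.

RemoteTask -> CachedStore -> LazyGraph -> LocalProxy -> FrozenTask -> LocalActor -> CachedPool -> object

L[RemoteTask] = RemoteTask + merge(L[CachedStore], L[LazyGraph], [CachedStore LazyGraph])
  take CachedStore:  [CachedStore FrozenTask LocalActor CachedPool object] + [LazyGraph LocalProxy FrozenTask LocalActor CachedPool object] + [CachedStore LazyGraph]
  take LazyGraph:  [FrozenTask LocalActor CachedPool object] + [LazyGraph LocalProxy FrozenTask LocalActor CachedPool object] + [LazyGraph]
  take LocalProxy:  [FrozenTask LocalActor CachedPool object] + [LocalProxy FrozenTask LocalActor CachedPool object]
  take FrozenTask:  [FrozenTask LocalActor CachedPool object] + [FrozenTask LocalActor CachedPool object]
  take LocalActor:  [LocalActor CachedPool object] + [LocalActor CachedPool object]
  take CachedPool:  [CachedPool object] + [CachedPool object]
  take object:  [object] + [object]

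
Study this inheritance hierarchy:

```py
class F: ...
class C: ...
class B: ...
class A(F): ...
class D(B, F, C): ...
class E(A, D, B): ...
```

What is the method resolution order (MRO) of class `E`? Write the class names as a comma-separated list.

E, A, D, B, F, C, object

L[E] = E + merge(L[A], L[D], L[B], [A D B])
  take A:  [A F object] + [D B F C object] + [B object] + [A D B]
  take D:  [F object] + [D B F C object] + [B object] + [D B]
  take B:  [F object] + [B F C object] + [B object] + [B]
  take F:  [F object] + [F C object] + [object]
  take C:  [object] + [C object] + [object]
  take object:  [object] + [object] + [object]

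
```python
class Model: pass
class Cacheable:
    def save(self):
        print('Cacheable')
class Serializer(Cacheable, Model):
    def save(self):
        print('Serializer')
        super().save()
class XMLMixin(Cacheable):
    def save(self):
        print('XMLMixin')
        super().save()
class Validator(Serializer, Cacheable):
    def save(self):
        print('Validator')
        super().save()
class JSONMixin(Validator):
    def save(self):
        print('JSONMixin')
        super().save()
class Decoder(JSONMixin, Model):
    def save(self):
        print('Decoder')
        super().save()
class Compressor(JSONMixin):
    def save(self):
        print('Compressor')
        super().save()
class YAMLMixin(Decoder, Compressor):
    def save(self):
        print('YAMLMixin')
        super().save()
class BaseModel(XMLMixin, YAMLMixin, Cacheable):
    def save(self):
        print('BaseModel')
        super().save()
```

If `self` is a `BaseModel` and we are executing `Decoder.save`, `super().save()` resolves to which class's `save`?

Compressor

L[BaseModel] = BaseModel + merge(L[XMLMixin], L[YAMLMixin], L[Cacheable], [XMLMixin YAMLMixin Cacheable])
  take XMLMixin:  [XMLMixin Cacheable object] + [YAMLMixin Decoder Compressor JSONMixin Validator Serializer Cacheable Model object] + [Cacheable object] + [XMLMixin YAMLMixin Cacheable]
  take YAMLMixin:  [Cacheable object] + [YAMLMixin Decoder Compressor JSONMixin Validator Serializer Cacheable Model object] + [Cacheable object] + [YAMLMixin Cacheable]
  take Decoder:  [Cacheable object] + [Decoder Compressor JSONMixin Validator Serializer Cacheable Model object] + [Cacheable object] + [Cacheable]
  take Compressor:  [Cacheable object] + [Compressor JSONMixin Validator Serializer Cacheable Model object] + [Cacheable object] + [Cacheable]
  take JSONMixin:  [Cacheable object] + [JSONMixin Validator Serializer Cacheable Model object] + [Cacheable object] + [Cacheable]
  take Validator:  [Cacheable object] + [Validator Serializer Cacheable Model object] + [Cacheable object] + [Cacheable]
  take Serializer:  [Cacheable object] + [Serializer Cacheable Model object] + [Cacheable object] + [Cacheable]
  take Cacheable:  [Cacheable object] + [Cacheable Model object] + [Cacheable object] + [Cacheable]
  take Model:  [object] + [Model object] + [object]
  take object:  [object] + [object] + [object]
MRO: BaseModel XMLMixin YAMLMixin Decoder Compressor JSONMixin Validator Serializer Cacheable Model object
super() in Decoder.save on a BaseModel instance goes to the class after Decoder in BaseModel's MRO: Compressor.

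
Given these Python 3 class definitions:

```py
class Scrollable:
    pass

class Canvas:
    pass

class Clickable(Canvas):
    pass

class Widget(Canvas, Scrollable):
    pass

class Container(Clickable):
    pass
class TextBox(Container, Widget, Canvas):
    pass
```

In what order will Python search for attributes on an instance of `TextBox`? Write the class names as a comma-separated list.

L[TextBox] = TextBox + merge(L[Container], L[Widget], L[Canvas], [Container Widget Canvas])
  take Container:  [Container Clickable Canvas object] + [Widget Canvas Scrollable object] + [Canvas object] + [Container Widget Canvas]
  take Clickable:  [Clickable Canvas object] + [Widget Canvas Scrollable object] + [Canvas object] + [Widget Canvas]
  take Widget:  [Canvas object] + [Widget Canvas Scrollable object] + [Canvas object] + [Widget Canvas]
  take Canvas:  [Canvas object] + [Canvas Scrollable object] + [Canvas object] + [Canvas]
  take Scrollable:  [object] + [Scrollable object] + [object]
  take object:  [object] + [object] + [object]

TextBox, Container, Clickable, Widget, Canvas, Scrollable, object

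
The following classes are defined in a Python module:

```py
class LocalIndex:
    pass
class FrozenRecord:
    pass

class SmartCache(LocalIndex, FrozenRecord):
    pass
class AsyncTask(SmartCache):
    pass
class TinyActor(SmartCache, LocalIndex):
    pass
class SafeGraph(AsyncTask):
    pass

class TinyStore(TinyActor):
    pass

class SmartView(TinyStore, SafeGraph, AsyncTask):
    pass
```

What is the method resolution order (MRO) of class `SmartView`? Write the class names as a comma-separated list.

L[SmartView] = SmartView + merge(L[TinyStore], L[SafeGraph], L[AsyncTask], [TinyStore SafeGraph AsyncTask])
  take TinyStore:  [TinyStore TinyActor SmartCache LocalIndex FrozenRecord object] + [SafeGraph AsyncTask SmartCache LocalIndex FrozenRecord object] + [AsyncTask SmartCache LocalIndex FrozenRecord object] + [TinyStore SafeGraph AsyncTask]
  take TinyActor:  [TinyActor SmartCache LocalIndex FrozenRecord object] + [SafeGraph AsyncTask SmartCache LocalIndex FrozenRecord object] + [AsyncTask SmartCache LocalIndex FrozenRecord object] + [SafeGraph AsyncTask]
  take SafeGraph:  [SmartCache LocalIndex FrozenRecord object] + [SafeGraph AsyncTask SmartCache LocalIndex FrozenRecord object] + [AsyncTask SmartCache LocalIndex FrozenRecord object] + [SafeGraph AsyncTask]
  take AsyncTask:  [SmartCache LocalIndex FrozenRecord object] + [AsyncTask SmartCache LocalIndex FrozenRecord object] + [AsyncTask SmartCache LocalIndex FrozenRecord object] + [AsyncTask]
  take SmartCache:  [SmartCache LocalIndex FrozenRecord object] + [SmartCache LocalIndex FrozenRecord object] + [SmartCache LocalIndex FrozenRecord object]
  take LocalIndex:  [LocalIndex FrozenRecord object] + [LocalIndex FrozenRecord object] + [LocalIndex FrozenRecord object]
  take FrozenRecord:  [FrozenRecord object] + [FrozenRecord object] + [FrozenRecord object]
  take object:  [object] + [object] + [object]

SmartView, TinyStore, TinyActor, SafeGraph, AsyncTask, SmartCache, LocalIndex, FrozenRecord, object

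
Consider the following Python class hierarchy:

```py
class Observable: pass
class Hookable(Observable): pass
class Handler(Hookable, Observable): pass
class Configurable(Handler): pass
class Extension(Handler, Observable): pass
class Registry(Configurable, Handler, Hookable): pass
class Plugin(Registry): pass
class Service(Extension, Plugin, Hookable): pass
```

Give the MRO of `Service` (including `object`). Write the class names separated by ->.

Service -> Extension -> Plugin -> Registry -> Configurable -> Handler -> Hookable -> Observable -> object

L[Service] = Service + merge(L[Extension], L[Plugin], L[Hookable], [Extension Plugin Hookable])
  take Extension:  [Extension Handler Hookable Observable object] + [Plugin Registry Configurable Handler Hookable Observable object] + [Hookable Observable object] + [Extension Plugin Hookable]
  take Plugin:  [Handler Hookable Observable object] + [Plugin Registry Configurable Handler Hookable Observable object] + [Hookable Observable object] + [Plugin Hookable]
  take Registry:  [Handler Hookable Observable object] + [Registry Configurable Handler Hookable Observable object] + [Hookable Observable object] + [Hookable]
  take Configurable:  [Handler Hookable Observable object] + [Configurable Handler Hookable Observable object] + [Hookable Observable object] + [Hookable]
  take Handler:  [Handler Hookable Observable object] + [Handler Hookable Observable object] + [Hookable Observable object] + [Hookable]
  take Hookable:  [Hookable Observable object] + [Hookable Observable object] + [Hookable Observable object] + [Hookable]
  take Observable:  [Observable object] + [Observable object] + [Observable object]
  take object:  [object] + [object] + [object]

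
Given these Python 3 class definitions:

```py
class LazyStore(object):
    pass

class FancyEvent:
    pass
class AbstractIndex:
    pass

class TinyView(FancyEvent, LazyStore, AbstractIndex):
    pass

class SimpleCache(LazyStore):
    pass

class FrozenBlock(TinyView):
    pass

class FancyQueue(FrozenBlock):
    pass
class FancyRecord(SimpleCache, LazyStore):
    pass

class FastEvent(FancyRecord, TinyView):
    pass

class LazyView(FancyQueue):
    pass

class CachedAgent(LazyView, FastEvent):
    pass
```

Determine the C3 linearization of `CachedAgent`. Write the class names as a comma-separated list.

L[CachedAgent] = CachedAgent + merge(L[LazyView], L[FastEvent], [LazyView FastEvent])
  take LazyView:  [LazyView FancyQueue FrozenBlock TinyView FancyEvent LazyStore AbstractIndex object] + [FastEvent FancyRecord SimpleCache TinyView FancyEvent LazyStore AbstractIndex object] + [LazyView FastEvent]
  take FancyQueue:  [FancyQueue FrozenBlock TinyView FancyEvent LazyStore AbstractIndex object] + [FastEvent FancyRecord SimpleCache TinyView FancyEvent LazyStore AbstractIndex object] + [FastEvent]
  take FrozenBlock:  [FrozenBlock TinyView FancyEvent LazyStore AbstractIndex object] + [FastEvent FancyRecord SimpleCache TinyView FancyEvent LazyStore AbstractIndex object] + [FastEvent]
  take FastEvent:  [TinyView FancyEvent LazyStore AbstractIndex object] + [FastEvent FancyRecord SimpleCache TinyView FancyEvent LazyStore AbstractIndex object] + [FastEvent]
  take FancyRecord:  [TinyView FancyEvent LazyStore AbstractIndex object] + [FancyRecord SimpleCache TinyView FancyEvent LazyStore AbstractIndex object]
  take SimpleCache:  [TinyView FancyEvent LazyStore AbstractIndex object] + [SimpleCache TinyView FancyEvent LazyStore AbstractIndex object]
  take TinyView:  [TinyView FancyEvent LazyStore AbstractIndex object] + [TinyView FancyEvent LazyStore AbstractIndex object]
  take FancyEvent:  [FancyEvent LazyStore AbstractIndex object] + [FancyEvent LazyStore AbstractIndex object]
  take LazyStore:  [LazyStore AbstractIndex object] + [LazyStore AbstractIndex object]
  take AbstractIndex:  [AbstractIndex object] + [AbstractIndex object]
  take object:  [object] + [object]

CachedAgent, LazyView, FancyQueue, FrozenBlock, FastEvent, FancyRecord, SimpleCache, TinyView, FancyEvent, LazyStore, AbstractIndex, object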